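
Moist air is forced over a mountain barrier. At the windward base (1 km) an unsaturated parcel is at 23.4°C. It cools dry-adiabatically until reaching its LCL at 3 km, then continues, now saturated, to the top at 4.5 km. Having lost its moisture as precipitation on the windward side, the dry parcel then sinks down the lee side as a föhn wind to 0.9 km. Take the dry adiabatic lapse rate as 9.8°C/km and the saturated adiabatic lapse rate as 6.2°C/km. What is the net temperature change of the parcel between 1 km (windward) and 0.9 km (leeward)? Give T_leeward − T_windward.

+6.38°C

Dry to 3000 m: -9.8 × 2 km = -19.6°C, so T = 3.8°C.
Saturated to 4500 m: -6.2 × 1.5 km = -9.3°C, so T = -5.5°C.
Dry descent to 900 m: +9.8 × 3.6 km = +35.28°C, so T = 29.78°C.
Net change vs windward start: 29.78 − 23.4 = +6.38°C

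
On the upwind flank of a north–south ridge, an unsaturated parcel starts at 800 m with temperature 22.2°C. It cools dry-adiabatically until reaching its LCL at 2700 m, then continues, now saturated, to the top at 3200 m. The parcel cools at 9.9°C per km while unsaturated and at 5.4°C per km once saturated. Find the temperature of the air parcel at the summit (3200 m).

800–2700 m, dry: Δz = 1.9 km ⇒ ΔT = -18.81°C; T = 3.39°C
2700–3200 m, saturated: Δz = 0.5 km ⇒ ΔT = -2.7°C; T = 0.69°C

0.69°C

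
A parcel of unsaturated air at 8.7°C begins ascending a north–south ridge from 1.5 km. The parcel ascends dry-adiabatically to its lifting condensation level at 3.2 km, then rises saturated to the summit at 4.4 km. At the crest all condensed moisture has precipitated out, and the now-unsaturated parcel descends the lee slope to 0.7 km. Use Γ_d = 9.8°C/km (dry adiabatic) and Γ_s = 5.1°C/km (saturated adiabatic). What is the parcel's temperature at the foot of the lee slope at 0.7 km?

1500–3200 m, dry: Δz = 1.7 km ⇒ ΔT = -16.66°C; T = -7.96°C
3200–4400 m, saturated: Δz = 1.2 km ⇒ ΔT = -6.12°C; T = -14.08°C
4400–700 m, dry descent: Δz = 3.7 km ⇒ ΔT = +36.26°C; T = 22.18°C

22.18°C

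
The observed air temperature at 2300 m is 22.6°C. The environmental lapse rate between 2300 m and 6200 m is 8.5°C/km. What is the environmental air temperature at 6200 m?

-10.55°C

From 2300 m to 6200 m (environmental): cools by 8.5 × 3.9 = 33.15°C, giving -10.55°C.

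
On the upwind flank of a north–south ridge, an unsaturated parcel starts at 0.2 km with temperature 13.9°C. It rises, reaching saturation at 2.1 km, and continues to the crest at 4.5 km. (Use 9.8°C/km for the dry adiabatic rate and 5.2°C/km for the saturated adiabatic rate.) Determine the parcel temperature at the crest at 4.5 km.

-17.2°C

200–2100 m, dry: Δz = 1.9 km ⇒ ΔT = -18.62°C; T = -4.72°C
2100–4500 m, saturated: Δz = 2.4 km ⇒ ΔT = -12.48°C; T = -17.2°C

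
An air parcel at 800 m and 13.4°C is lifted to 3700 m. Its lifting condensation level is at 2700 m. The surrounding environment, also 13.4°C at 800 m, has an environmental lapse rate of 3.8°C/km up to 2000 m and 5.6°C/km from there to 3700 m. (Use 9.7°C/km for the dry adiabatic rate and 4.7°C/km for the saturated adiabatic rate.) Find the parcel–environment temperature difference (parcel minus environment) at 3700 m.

Parcel:
  From 800 m to 2700 m (dry): cools by 9.7 × 1.9 = 18.43°C, giving -5.03°C.
  From 2700 m to 3700 m (saturated): cools by 4.7 × 1 = 4.7°C, giving -9.73°C.
Environment:
  From 800 m to 2000 m (environment, lower layer): cools by 3.8 × 1.2 = 4.56°C, giving 8.84°C.
  From 2000 m to 3700 m (environment, upper layer): cools by 5.6 × 1.7 = 9.52°C, giving -0.68°C.
T_parcel − T_env = -9.73 − (-0.68) = -9.05°C

-9.05°C (parcel cooler than environment)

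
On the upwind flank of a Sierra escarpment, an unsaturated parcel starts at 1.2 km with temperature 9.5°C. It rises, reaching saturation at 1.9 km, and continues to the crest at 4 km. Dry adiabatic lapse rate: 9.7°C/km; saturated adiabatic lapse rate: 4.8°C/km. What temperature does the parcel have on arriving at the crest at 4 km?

-7.37°C

1200 → 1900 m (dry, 9.7°C/km): ΔT = -9.7 × 0.7 = -6.79°C → T = 2.71°C
1900 → 4000 m (saturated, 4.8°C/km): ΔT = -4.8 × 2.1 = -10.08°C → T = -7.37°C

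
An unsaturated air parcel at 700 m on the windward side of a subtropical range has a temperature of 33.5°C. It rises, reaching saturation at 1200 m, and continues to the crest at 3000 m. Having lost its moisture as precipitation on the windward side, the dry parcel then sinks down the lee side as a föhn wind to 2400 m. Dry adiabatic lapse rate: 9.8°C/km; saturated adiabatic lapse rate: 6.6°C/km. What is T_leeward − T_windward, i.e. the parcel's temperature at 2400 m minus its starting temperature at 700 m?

700 → 1200 m (dry, 9.8°C/km): ΔT = -9.8 × 0.5 = -4.9°C → T = 28.6°C
1200 → 3000 m (saturated, 6.6°C/km): ΔT = -6.6 × 1.8 = -11.88°C → T = 16.72°C
3000 → 2400 m (dry descent, 9.8°C/km): ΔT = +9.8 × 0.6 = +5.88°C → T = 22.6°C
Net change vs windward start: 22.6 − 33.5 = -10.9°C

-10.9°C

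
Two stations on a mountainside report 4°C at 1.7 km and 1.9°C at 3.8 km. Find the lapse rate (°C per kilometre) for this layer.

1°C/km

Γ = −ΔT/Δz = (4 − 1.9) / (3800 − 1700) m
  = 2.1°C / 2.1 km = 1°C/km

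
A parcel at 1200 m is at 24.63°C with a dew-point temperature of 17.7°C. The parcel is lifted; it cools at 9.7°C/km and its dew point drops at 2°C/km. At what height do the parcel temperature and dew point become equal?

2100 m

T and T_d converge at 9.7 − 2 = 7.7°C per km
Height above start = (24.63 − 17.7) / 7.7 = 0.9 km
LCL altitude = 1200 m + 900 m = 2100 m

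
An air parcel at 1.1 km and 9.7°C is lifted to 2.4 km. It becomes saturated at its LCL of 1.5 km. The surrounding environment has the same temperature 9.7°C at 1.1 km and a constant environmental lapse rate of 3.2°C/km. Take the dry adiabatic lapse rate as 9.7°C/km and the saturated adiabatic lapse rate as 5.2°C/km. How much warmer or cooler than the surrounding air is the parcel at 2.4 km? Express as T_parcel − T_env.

Parcel:
  1100 → 1500 m (dry, 9.7°C/km): ΔT = -9.7 × 0.4 = -3.88°C → T = 5.82°C
  1500 → 2400 m (saturated, 5.2°C/km): ΔT = -5.2 × 0.9 = -4.68°C → T = 1.14°C
Environment:
  1100 → 2400 m (environment, 3.2°C/km): ΔT = -3.2 × 1.3 = -4.16°C → T = 5.54°C
T_parcel − T_env = 1.14 − 5.54 = -4.4°C

-4.4°C (parcel cooler than environment)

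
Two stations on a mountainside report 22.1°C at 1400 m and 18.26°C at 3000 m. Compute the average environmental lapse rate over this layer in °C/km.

Γ = −ΔT/Δz = (22.1 − 18.26) / (3000 − 1400) m
  = 3.84°C / 1.6 km = 2.4°C/km

2.4°C/km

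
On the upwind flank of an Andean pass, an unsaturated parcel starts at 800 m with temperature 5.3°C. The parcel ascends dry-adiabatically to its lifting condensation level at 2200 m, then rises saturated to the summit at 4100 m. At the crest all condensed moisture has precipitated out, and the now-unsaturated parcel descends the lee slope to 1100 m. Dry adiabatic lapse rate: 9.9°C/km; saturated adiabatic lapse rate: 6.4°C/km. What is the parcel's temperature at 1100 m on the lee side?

Dry to 2200 m: -9.9 × 1.4 km = -13.86°C, so T = -8.56°C.
Saturated to 4100 m: -6.4 × 1.9 km = -12.16°C, so T = -20.72°C.
Dry descent to 1100 m: +9.9 × 3 km = +29.7°C, so T = 8.98°C.

8.98°C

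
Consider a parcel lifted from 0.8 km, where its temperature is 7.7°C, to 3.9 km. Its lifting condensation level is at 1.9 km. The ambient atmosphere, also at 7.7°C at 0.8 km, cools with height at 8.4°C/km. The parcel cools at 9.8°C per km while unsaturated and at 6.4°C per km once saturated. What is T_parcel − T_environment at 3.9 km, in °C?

Parcel:
  From 800 m to 1900 m (dry): cools by 9.8 × 1.1 = 10.78°C, giving -3.08°C.
  From 1900 m to 3900 m (saturated): cools by 6.4 × 2 = 12.8°C, giving -15.88°C.
Environment:
  From 800 m to 3900 m (environment): cools by 8.4 × 3.1 = 26.04°C, giving -18.34°C.
T_parcel − T_env = -15.88 − (-18.34) = +2.46°C

+2.46°C (parcel warmer than environment)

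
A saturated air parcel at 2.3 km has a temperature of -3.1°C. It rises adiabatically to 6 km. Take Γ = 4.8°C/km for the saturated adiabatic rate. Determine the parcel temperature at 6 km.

-20.86°C

2300 → 6000 m (saturated adiabatic, 4.8°C/km): ΔT = -4.8 × 3.7 = -17.76°C → T = -20.86°C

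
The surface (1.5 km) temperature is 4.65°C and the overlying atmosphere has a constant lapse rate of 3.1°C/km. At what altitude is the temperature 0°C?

Height above start = (4.65 − 0) / 3.1 = 1.5 km
Altitude = 1500 m + 1500 m = 3000 m

3 km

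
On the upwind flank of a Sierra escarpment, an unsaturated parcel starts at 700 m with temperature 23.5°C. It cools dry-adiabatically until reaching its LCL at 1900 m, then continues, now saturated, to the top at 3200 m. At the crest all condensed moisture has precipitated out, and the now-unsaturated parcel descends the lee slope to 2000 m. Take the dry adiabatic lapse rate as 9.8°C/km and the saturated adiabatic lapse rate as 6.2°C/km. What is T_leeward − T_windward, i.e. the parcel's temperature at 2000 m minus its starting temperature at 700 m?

-8.06°C

700 → 1900 m (dry, 9.8°C/km): ΔT = -9.8 × 1.2 = -11.76°C → T = 11.74°C
1900 → 3200 m (saturated, 6.2°C/km): ΔT = -6.2 × 1.3 = -8.06°C → T = 3.68°C
3200 → 2000 m (dry descent, 9.8°C/km): ΔT = +9.8 × 1.2 = +11.76°C → T = 15.44°C
Net change vs windward start: 15.44 − 23.5 = -8.06°C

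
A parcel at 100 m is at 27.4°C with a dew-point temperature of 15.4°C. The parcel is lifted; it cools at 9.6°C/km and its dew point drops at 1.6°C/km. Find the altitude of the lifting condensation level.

1600 m

T and T_d converge at 9.6 − 1.6 = 8°C per km
Height above start = (27.4 − 15.4) / 8 = 1.5 km
LCL altitude = 100 m + 1500 m = 1600 m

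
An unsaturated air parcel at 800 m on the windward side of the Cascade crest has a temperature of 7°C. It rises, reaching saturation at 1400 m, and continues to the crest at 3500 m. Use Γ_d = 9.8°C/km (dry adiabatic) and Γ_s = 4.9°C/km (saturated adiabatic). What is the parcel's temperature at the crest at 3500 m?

800–1400 m, dry: Δz = 0.6 km ⇒ ΔT = -5.88°C; T = 1.12°C
1400–3500 m, saturated: Δz = 2.1 km ⇒ ΔT = -10.29°C; T = -9.17°C

-9.17°C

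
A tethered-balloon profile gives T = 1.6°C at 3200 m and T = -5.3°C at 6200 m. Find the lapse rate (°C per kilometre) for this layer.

Γ = −ΔT/Δz = (1.6 − (-5.3)) / (6200 − 3200) m
  = 6.9°C / 3 km = 2.3°C/km

2.3°C/km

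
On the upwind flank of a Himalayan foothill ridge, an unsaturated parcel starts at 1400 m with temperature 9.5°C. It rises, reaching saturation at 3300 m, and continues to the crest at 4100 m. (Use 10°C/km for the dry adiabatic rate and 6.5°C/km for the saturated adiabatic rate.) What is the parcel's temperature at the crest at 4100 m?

From 1400 m to 3300 m (dry): cools by 10 × 1.9 = 19°C, giving -9.5°C.
From 3300 m to 4100 m (saturated): cools by 6.5 × 0.8 = 5.2°C, giving -14.7°C.

-14.7°C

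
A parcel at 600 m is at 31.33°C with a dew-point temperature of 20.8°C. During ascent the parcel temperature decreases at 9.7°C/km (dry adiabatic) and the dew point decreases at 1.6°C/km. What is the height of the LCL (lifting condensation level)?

1900 m

T and T_d converge at 9.7 − 1.6 = 8.1°C per km
Height above start = (31.33 − 20.8) / 8.1 = 1.3 km
LCL altitude = 600 m + 1300 m = 1900 m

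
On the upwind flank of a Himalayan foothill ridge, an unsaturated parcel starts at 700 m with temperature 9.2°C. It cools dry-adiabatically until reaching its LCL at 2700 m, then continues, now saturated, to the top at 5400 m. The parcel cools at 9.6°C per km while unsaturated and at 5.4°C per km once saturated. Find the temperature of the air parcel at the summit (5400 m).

-24.58°C

700 → 2700 m (dry, 9.6°C/km): ΔT = -9.6 × 2 = -19.2°C → T = -10°C
2700 → 5400 m (saturated, 5.4°C/km): ΔT = -5.4 × 2.7 = -14.58°C → T = -24.58°C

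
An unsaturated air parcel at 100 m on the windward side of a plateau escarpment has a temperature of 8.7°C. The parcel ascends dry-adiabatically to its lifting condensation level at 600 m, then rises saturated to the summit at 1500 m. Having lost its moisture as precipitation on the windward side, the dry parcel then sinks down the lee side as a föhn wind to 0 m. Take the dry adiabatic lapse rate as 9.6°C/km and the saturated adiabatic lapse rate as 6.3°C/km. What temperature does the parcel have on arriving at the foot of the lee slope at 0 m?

12.63°C

From 100 m to 600 m (dry): cools by 9.6 × 0.5 = 4.8°C, giving 3.9°C.
From 600 m to 1500 m (saturated): cools by 6.3 × 0.9 = 5.67°C, giving -1.77°C.
From 1500 m to 0 m (dry descent): warms by 9.6 × 1.5 = 14.4°C, giving 12.63°C.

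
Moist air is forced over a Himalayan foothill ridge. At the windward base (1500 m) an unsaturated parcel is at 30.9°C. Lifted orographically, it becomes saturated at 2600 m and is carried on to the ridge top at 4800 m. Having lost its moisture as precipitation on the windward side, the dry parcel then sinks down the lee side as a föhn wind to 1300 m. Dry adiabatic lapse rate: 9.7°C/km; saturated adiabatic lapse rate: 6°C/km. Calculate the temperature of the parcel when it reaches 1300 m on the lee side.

Dry to 2600 m: -9.7 × 1.1 km = -10.67°C, so T = 20.23°C.
Saturated to 4800 m: -6 × 2.2 km = -13.2°C, so T = 7.03°C.
Dry descent to 1300 m: +9.7 × 3.5 km = +33.95°C, so T = 40.98°C.

40.98°C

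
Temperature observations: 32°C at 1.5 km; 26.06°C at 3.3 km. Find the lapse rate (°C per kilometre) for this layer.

Γ = −ΔT/Δz = (32 − 26.06) / (3300 − 1500) m
  = 5.94°C / 1.8 km = 3.3°C/km

3.3°C/km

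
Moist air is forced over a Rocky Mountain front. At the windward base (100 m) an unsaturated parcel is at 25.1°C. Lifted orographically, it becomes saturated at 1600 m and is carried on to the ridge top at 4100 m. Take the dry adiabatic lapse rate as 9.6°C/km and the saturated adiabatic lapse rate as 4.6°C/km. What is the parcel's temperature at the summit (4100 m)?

-0.8°C

Dry to 1600 m: -9.6 × 1.5 km = -14.4°C, so T = 10.7°C.
Saturated to 4100 m: -4.6 × 2.5 km = -11.5°C, so T = -0.8°C.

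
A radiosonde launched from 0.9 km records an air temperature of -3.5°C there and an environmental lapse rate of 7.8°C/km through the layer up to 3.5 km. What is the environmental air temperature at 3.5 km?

900 → 3500 m (environmental, 7.8°C/km): ΔT = -7.8 × 2.6 = -20.28°C → T = -23.78°C

-23.78°C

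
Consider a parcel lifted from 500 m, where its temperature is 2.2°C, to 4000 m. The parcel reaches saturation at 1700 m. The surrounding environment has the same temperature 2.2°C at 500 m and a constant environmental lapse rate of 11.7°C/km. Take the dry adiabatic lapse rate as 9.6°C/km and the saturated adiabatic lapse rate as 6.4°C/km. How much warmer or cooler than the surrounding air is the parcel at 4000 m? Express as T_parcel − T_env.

Parcel:
  500–1700 m, dry: Δz = 1.2 km ⇒ ΔT = -11.52°C; T = -9.32°C
  1700–4000 m, saturated: Δz = 2.3 km ⇒ ΔT = -14.72°C; T = -24.04°C
Environment:
  500–4000 m, environment: Δz = 3.5 km ⇒ ΔT = -40.95°C; T = -38.75°C
T_parcel − T_env = -24.04 − (-38.75) = +14.71°C

+14.71°C (parcel warmer than environment)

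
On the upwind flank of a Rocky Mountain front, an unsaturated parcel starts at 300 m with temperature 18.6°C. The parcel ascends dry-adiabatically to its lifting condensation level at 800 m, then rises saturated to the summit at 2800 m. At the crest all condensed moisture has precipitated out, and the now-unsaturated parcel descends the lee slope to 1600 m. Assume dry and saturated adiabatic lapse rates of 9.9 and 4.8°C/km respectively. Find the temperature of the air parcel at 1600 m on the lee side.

15.93°C

300 → 800 m (dry, 9.9°C/km): ΔT = -9.9 × 0.5 = -4.95°C → T = 13.65°C
800 → 2800 m (saturated, 4.8°C/km): ΔT = -4.8 × 2 = -9.6°C → T = 4.05°C
2800 → 1600 m (dry descent, 9.9°C/km): ΔT = +9.9 × 1.2 = +11.88°C → T = 15.93°C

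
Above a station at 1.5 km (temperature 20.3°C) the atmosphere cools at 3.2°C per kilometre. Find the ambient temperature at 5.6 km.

Environmental to 5600 m: -3.2 × 4.1 km = -13.12°C, so T = 7.18°C.

7.18°C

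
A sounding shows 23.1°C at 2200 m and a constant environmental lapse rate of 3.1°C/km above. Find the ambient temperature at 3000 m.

20.62°C

Environmental to 3000 m: -3.1 × 0.8 km = -2.48°C, so T = 20.62°C.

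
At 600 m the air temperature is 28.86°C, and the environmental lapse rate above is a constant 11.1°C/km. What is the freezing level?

3200 m

Height above start = (28.86 − 0) / 11.1 = 2.6 km
Altitude = 600 m + 2600 m = 3200 m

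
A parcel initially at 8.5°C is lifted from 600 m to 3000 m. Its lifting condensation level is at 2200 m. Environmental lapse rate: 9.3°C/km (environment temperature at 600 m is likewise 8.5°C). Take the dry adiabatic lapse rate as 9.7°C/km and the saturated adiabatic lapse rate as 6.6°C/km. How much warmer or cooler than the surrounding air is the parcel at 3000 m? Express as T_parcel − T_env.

+1.52°C (parcel warmer than environment)

Parcel:
  Dry to 2200 m: -9.7 × 1.6 km = -15.52°C, so T = -7.02°C.
  Saturated to 3000 m: -6.6 × 0.8 km = -5.28°C, so T = -12.3°C.
Environment:
  Environment to 3000 m: -9.3 × 2.4 km = -22.32°C, so T = -13.82°C.
T_parcel − T_env = -12.3 − (-13.82) = +1.52°C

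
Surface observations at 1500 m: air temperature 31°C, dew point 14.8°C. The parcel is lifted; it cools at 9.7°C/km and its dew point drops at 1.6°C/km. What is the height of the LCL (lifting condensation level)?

3500 m

T and T_d converge at 9.7 − 1.6 = 8.1°C per km
Height above start = (31 − 14.8) / 8.1 = 2 km
LCL altitude = 1500 m + 2000 m = 3500 m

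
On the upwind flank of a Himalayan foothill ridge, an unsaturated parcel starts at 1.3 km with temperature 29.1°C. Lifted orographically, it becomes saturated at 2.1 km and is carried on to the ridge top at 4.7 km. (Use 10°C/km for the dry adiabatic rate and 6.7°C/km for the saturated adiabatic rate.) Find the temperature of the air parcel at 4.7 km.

3.68°C

1300 → 2100 m (dry, 10°C/km): ΔT = -10 × 0.8 = -8°C → T = 21.1°C
2100 → 4700 m (saturated, 6.7°C/km): ΔT = -6.7 × 2.6 = -17.42°C → T = 3.68°C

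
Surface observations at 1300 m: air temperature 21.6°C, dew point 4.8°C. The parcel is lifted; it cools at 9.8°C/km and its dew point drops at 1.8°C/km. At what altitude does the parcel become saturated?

3400 m

T and T_d converge at 9.8 − 1.8 = 8°C per km
Height above start = (21.6 − 4.8) / 8 = 2.1 km
LCL altitude = 1300 m + 2100 m = 3400 m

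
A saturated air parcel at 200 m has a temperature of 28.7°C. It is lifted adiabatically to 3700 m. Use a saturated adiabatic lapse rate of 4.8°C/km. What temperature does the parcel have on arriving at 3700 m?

11.9°C

Saturated adiabatic to 3700 m: -4.8 × 3.5 km = -16.8°C, so T = 11.9°C.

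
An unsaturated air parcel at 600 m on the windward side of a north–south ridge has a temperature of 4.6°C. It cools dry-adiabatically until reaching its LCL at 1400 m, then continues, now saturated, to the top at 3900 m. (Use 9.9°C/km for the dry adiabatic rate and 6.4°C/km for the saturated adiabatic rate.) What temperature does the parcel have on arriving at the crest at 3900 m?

-19.32°C

From 600 m to 1400 m (dry): cools by 9.9 × 0.8 = 7.92°C, giving -3.32°C.
From 1400 m to 3900 m (saturated): cools by 6.4 × 2.5 = 16°C, giving -19.32°C.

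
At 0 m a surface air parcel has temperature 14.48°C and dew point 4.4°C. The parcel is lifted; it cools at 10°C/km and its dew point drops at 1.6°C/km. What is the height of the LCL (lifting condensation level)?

T and T_d converge at 10 − 1.6 = 8.4°C per km
Height above start = (14.48 − 4.4) / 8.4 = 1.2 km
LCL altitude = 0 m + 1200 m = 1200 m

1200 m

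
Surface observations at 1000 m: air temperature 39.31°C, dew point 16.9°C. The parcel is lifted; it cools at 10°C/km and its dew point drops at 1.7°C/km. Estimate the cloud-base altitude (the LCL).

3700 m

T and T_d converge at 10 − 1.7 = 8.3°C per km
Height above start = (39.31 − 16.9) / 8.3 = 2.7 km
LCL altitude = 1000 m + 2700 m = 3700 m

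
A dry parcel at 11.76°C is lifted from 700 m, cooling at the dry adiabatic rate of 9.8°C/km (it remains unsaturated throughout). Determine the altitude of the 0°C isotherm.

Height above start = (11.76 − 0) / 9.8 = 1.2 km
Altitude = 700 m + 1200 m = 1900 m

1900 m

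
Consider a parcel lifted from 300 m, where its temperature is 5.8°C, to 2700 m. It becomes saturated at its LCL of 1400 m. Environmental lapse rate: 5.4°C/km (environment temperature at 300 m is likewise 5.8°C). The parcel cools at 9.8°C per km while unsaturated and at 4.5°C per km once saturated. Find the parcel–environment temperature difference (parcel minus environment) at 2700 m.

-3.67°C (parcel cooler than environment)

Parcel:
  From 300 m to 1400 m (dry): cools by 9.8 × 1.1 = 10.78°C, giving -4.98°C.
  From 1400 m to 2700 m (saturated): cools by 4.5 × 1.3 = 5.85°C, giving -10.83°C.
Environment:
  From 300 m to 2700 m (environment): cools by 5.4 × 2.4 = 12.96°C, giving -7.16°C.
T_parcel − T_env = -10.83 − (-7.16) = -3.67°C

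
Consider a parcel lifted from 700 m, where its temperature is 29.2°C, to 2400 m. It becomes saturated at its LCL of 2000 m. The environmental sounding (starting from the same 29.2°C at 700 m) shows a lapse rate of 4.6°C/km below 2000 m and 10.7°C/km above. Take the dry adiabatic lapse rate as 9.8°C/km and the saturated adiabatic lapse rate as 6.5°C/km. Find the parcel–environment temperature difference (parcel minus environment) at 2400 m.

-5.08°C (parcel cooler than environment)

Parcel:
  700 → 2000 m (dry, 9.8°C/km): ΔT = -9.8 × 1.3 = -12.74°C → T = 16.46°C
  2000 → 2400 m (saturated, 6.5°C/km): ΔT = -6.5 × 0.4 = -2.6°C → T = 13.86°C
Environment:
  700 → 2000 m (environment, lower layer, 4.6°C/km): ΔT = -4.6 × 1.3 = -5.98°C → T = 23.22°C
  2000 → 2400 m (environment, upper layer, 10.7°C/km): ΔT = -10.7 × 0.4 = -4.28°C → T = 18.94°C
T_parcel − T_env = 13.86 − 18.94 = -5.08°C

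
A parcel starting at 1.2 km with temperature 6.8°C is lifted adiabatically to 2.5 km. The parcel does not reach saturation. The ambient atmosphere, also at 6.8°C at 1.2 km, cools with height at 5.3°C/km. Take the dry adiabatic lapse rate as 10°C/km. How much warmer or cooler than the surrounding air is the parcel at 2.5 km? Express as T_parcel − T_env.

Parcel:
  From 1200 m to 2500 m (dry): cools by 10 × 1.3 = 13°C, giving -6.2°C.
Environment:
  From 1200 m to 2500 m (environment): cools by 5.3 × 1.3 = 6.89°C, giving -0.09°C.
T_parcel − T_env = -6.2 − (-0.09) = -6.11°C

-6.11°C (parcel cooler than environment)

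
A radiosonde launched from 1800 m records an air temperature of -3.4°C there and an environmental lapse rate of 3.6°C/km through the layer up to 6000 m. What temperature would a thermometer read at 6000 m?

-18.52°C

1800–6000 m, environmental: Δz = 4.2 km ⇒ ΔT = -15.12°C; T = -18.52°C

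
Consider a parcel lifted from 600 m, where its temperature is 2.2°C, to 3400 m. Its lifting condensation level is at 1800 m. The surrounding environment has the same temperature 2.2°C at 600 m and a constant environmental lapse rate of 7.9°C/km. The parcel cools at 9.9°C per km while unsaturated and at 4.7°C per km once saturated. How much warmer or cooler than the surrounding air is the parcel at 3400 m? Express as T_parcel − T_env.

Parcel:
  600–1800 m, dry: Δz = 1.2 km ⇒ ΔT = -11.88°C; T = -9.68°C
  1800–3400 m, saturated: Δz = 1.6 km ⇒ ΔT = -7.52°C; T = -17.2°C
Environment:
  600–3400 m, environment: Δz = 2.8 km ⇒ ΔT = -22.12°C; T = -19.92°C
T_parcel − T_env = -17.2 − (-19.92) = +2.72°C

+2.72°C (parcel warmer than environment)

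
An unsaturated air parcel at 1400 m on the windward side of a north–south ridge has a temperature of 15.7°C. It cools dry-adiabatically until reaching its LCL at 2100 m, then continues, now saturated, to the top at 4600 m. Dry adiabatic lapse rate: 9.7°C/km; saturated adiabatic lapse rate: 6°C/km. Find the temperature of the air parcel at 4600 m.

-6.09°C

1400 → 2100 m (dry, 9.7°C/km): ΔT = -9.7 × 0.7 = -6.79°C → T = 8.91°C
2100 → 4600 m (saturated, 6°C/km): ΔT = -6 × 2.5 = -15°C → T = -6.09°C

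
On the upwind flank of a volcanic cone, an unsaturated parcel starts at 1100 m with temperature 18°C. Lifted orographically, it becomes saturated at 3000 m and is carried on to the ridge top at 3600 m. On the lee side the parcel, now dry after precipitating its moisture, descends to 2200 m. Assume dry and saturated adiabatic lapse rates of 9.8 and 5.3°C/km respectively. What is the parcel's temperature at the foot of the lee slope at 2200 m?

9.92°C

1100–3000 m, dry: Δz = 1.9 km ⇒ ΔT = -18.62°C; T = -0.62°C
3000–3600 m, saturated: Δz = 0.6 km ⇒ ΔT = -3.18°C; T = -3.8°C
3600–2200 m, dry descent: Δz = 1.4 km ⇒ ΔT = +13.72°C; T = 9.92°C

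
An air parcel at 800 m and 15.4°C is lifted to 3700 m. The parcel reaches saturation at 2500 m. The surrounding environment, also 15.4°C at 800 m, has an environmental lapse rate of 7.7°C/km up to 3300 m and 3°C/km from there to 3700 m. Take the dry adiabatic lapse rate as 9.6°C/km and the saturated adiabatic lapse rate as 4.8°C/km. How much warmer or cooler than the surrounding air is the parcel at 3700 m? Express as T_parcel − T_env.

Parcel:
  800 → 2500 m (dry, 9.6°C/km): ΔT = -9.6 × 1.7 = -16.32°C → T = -0.92°C
  2500 → 3700 m (saturated, 4.8°C/km): ΔT = -4.8 × 1.2 = -5.76°C → T = -6.68°C
Environment:
  800 → 3300 m (environment, lower layer, 7.7°C/km): ΔT = -7.7 × 2.5 = -19.25°C → T = -3.85°C
  3300 → 3700 m (environment, upper layer, 3°C/km): ΔT = -3 × 0.4 = -1.2°C → T = -5.05°C
T_parcel − T_env = -6.68 − (-5.05) = -1.63°C

-1.63°C (parcel cooler than environment)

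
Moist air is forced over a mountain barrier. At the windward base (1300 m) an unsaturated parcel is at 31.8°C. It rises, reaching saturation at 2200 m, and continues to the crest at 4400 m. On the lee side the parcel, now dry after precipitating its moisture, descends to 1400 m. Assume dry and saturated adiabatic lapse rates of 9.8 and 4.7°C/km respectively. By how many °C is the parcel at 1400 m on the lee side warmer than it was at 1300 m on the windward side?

+10.24°C

Dry to 2200 m: -9.8 × 0.9 km = -8.82°C, so T = 22.98°C.
Saturated to 4400 m: -4.7 × 2.2 km = -10.34°C, so T = 12.64°C.
Dry descent to 1400 m: +9.8 × 3 km = +29.4°C, so T = 42.04°C.
Net change vs windward start: 42.04 − 31.8 = +10.24°C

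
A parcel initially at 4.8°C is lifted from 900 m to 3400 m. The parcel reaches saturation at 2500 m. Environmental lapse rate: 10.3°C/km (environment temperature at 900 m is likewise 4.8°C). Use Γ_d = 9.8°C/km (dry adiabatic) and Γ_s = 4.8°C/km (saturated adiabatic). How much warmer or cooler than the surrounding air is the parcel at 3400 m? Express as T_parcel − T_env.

Parcel:
  900 → 2500 m (dry, 9.8°C/km): ΔT = -9.8 × 1.6 = -15.68°C → T = -10.88°C
  2500 → 3400 m (saturated, 4.8°C/km): ΔT = -4.8 × 0.9 = -4.32°C → T = -15.2°C
Environment:
  900 → 3400 m (environment, 10.3°C/km): ΔT = -10.3 × 2.5 = -25.75°C → T = -20.95°C
T_parcel − T_env = -15.2 − (-20.95) = +5.75°C

+5.75°C (parcel warmer than environment)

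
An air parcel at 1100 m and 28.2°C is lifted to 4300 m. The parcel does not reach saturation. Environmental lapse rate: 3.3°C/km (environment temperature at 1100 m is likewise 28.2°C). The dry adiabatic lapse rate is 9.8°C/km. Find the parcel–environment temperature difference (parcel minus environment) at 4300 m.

-20.8°C (parcel cooler than environment)

Parcel:
  Dry to 4300 m: -9.8 × 3.2 km = -31.36°C, so T = -3.16°C.
Environment:
  Environment to 4300 m: -3.3 × 3.2 km = -10.56°C, so T = 17.64°C.
T_parcel − T_env = -3.16 − 17.64 = -20.8°C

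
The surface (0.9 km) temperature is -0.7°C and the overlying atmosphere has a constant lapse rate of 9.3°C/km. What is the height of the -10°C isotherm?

Height above start = (-0.7 − (-10)) / 9.3 = 1 km
Altitude = 900 m + 1000 m = 1900 m

1.9 km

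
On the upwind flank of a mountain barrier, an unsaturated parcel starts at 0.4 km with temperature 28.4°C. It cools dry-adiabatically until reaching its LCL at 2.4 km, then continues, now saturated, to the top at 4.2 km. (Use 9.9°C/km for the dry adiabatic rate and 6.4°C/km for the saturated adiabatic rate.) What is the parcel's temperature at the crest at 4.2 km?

400 → 2400 m (dry, 9.9°C/km): ΔT = -9.9 × 2 = -19.8°C → T = 8.6°C
2400 → 4200 m (saturated, 6.4°C/km): ΔT = -6.4 × 1.8 = -11.52°C → T = -2.92°C

-2.92°C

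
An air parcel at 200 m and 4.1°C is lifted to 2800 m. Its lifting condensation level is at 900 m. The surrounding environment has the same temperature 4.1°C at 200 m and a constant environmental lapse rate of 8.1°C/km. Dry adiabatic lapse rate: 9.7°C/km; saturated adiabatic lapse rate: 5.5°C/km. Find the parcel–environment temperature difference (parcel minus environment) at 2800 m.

+3.82°C (parcel warmer than environment)

Parcel:
  200–900 m, dry: Δz = 0.7 km ⇒ ΔT = -6.79°C; T = -2.69°C
  900–2800 m, saturated: Δz = 1.9 km ⇒ ΔT = -10.45°C; T = -13.14°C
Environment:
  200–2800 m, environment: Δz = 2.6 km ⇒ ΔT = -21.06°C; T = -16.96°C
T_parcel − T_env = -13.14 − (-16.96) = +3.82°C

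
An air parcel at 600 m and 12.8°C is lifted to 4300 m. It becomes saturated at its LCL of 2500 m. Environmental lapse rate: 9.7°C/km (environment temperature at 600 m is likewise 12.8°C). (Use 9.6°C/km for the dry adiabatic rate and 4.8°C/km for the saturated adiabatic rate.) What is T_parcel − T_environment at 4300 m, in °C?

Parcel:
  600 → 2500 m (dry, 9.6°C/km): ΔT = -9.6 × 1.9 = -18.24°C → T = -5.44°C
  2500 → 4300 m (saturated, 4.8°C/km): ΔT = -4.8 × 1.8 = -8.64°C → T = -14.08°C
Environment:
  600 → 4300 m (environment, 9.7°C/km): ΔT = -9.7 × 3.7 = -35.89°C → T = -23.09°C
T_parcel − T_env = -14.08 − (-23.09) = +9.01°C

+9.01°C (parcel warmer than environment)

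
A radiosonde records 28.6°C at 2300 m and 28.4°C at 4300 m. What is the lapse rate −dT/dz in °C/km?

Γ = −ΔT/Δz = (28.6 − 28.4) / (4300 − 2300) m
  = 0.2°C / 2 km = 0.1°C/km

0.1°C/km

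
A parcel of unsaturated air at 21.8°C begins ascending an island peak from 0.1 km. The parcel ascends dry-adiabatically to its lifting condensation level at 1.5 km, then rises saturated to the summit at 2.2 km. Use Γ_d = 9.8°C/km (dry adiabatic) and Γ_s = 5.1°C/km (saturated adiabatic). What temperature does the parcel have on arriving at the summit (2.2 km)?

4.51°C

100 → 1500 m (dry, 9.8°C/km): ΔT = -9.8 × 1.4 = -13.72°C → T = 8.08°C
1500 → 2200 m (saturated, 5.1°C/km): ΔT = -5.1 × 0.7 = -3.57°C → T = 4.51°C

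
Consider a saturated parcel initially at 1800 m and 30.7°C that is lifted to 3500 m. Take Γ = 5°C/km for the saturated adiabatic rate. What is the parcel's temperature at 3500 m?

22.2°C

Saturated adiabatic to 3500 m: -5 × 1.7 km = -8.5°C, so T = 22.2°C.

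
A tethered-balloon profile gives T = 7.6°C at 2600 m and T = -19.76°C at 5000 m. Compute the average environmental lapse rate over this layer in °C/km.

11.4°C/km

Γ = −ΔT/Δz = (7.6 − (-19.76)) / (5000 − 2600) m
  = 27.36°C / 2.4 km = 11.4°C/km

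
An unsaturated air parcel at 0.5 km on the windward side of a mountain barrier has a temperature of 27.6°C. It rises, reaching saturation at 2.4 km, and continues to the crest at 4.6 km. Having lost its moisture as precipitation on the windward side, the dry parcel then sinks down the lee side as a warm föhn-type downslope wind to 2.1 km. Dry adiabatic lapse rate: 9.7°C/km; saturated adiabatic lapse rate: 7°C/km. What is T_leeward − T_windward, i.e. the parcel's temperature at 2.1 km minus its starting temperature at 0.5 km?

From 500 m to 2400 m (dry): cools by 9.7 × 1.9 = 18.43°C, giving 9.17°C.
From 2400 m to 4600 m (saturated): cools by 7 × 2.2 = 15.4°C, giving -6.23°C.
From 4600 m to 2100 m (dry descent): warms by 9.7 × 2.5 = 24.25°C, giving 18.02°C.
Net change vs windward start: 18.02 − 27.6 = -9.58°C

-9.58°C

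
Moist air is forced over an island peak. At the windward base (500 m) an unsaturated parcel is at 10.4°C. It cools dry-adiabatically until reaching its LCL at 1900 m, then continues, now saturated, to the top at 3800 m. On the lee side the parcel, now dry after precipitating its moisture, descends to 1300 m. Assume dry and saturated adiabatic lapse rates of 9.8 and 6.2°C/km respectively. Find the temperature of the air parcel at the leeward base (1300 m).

9.4°C

500–1900 m, dry: Δz = 1.4 km ⇒ ΔT = -13.72°C; T = -3.32°C
1900–3800 m, saturated: Δz = 1.9 km ⇒ ΔT = -11.78°C; T = -15.1°C
3800–1300 m, dry descent: Δz = 2.5 km ⇒ ΔT = +24.5°C; T = 9.4°C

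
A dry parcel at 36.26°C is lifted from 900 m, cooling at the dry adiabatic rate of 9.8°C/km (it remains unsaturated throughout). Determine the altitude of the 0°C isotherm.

Height above start = (36.26 − 0) / 9.8 = 3.7 km
Altitude = 900 m + 3700 m = 4600 m

4600 m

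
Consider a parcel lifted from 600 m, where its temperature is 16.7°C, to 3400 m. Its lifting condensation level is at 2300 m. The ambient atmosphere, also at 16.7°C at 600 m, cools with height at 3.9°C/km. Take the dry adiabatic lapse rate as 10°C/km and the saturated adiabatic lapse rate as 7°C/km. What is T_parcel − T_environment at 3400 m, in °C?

-13.78°C (parcel cooler than environment)

Parcel:
  600 → 2300 m (dry, 10°C/km): ΔT = -10 × 1.7 = -17°C → T = -0.3°C
  2300 → 3400 m (saturated, 7°C/km): ΔT = -7 × 1.1 = -7.7°C → T = -8°C
Environment:
  600 → 3400 m (environment, 3.9°C/km): ΔT = -3.9 × 2.8 = -10.92°C → T = 5.78°C
T_parcel − T_env = -8 − 5.78 = -13.78°C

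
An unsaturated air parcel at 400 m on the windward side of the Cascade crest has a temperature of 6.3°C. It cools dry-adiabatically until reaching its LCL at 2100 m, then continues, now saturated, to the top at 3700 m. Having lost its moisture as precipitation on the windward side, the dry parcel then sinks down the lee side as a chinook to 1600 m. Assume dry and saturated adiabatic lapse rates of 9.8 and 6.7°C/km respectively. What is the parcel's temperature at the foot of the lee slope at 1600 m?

400 → 2100 m (dry, 9.8°C/km): ΔT = -9.8 × 1.7 = -16.66°C → T = -10.36°C
2100 → 3700 m (saturated, 6.7°C/km): ΔT = -6.7 × 1.6 = -10.72°C → T = -21.08°C
3700 → 1600 m (dry descent, 9.8°C/km): ΔT = +9.8 × 2.1 = +20.58°C → T = -0.5°C

-0.5°C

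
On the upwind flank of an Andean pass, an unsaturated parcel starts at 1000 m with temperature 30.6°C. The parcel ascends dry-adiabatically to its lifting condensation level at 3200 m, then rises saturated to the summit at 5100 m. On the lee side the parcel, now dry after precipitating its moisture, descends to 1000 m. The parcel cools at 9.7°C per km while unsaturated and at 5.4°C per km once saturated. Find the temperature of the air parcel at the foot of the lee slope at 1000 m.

1000–3200 m, dry: Δz = 2.2 km ⇒ ΔT = -21.34°C; T = 9.26°C
3200–5100 m, saturated: Δz = 1.9 km ⇒ ΔT = -10.26°C; T = -1°C
5100–1000 m, dry descent: Δz = 4.1 km ⇒ ΔT = +39.77°C; T = 38.77°C

38.77°C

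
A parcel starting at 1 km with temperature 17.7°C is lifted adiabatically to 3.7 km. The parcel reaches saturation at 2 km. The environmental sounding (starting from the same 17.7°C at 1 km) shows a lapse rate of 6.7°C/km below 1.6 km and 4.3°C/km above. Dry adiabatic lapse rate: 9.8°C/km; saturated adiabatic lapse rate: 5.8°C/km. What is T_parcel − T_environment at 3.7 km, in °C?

Parcel:
  1000–2000 m, dry: Δz = 1 km ⇒ ΔT = -9.8°C; T = 7.9°C
  2000–3700 m, saturated: Δz = 1.7 km ⇒ ΔT = -9.86°C; T = -1.96°C
Environment:
  1000–1600 m, environment, lower layer: Δz = 0.6 km ⇒ ΔT = -4.02°C; T = 13.68°C
  1600–3700 m, environment, upper layer: Δz = 2.1 km ⇒ ΔT = -9.03°C; T = 4.65°C
T_parcel − T_env = -1.96 − 4.65 = -6.61°C

-6.61°C (parcel cooler than environment)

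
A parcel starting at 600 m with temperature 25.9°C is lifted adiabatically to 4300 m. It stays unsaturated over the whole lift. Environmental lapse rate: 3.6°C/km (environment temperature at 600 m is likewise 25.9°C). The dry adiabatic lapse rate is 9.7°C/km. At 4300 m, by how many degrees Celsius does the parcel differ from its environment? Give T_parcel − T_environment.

-22.57°C (parcel cooler than environment)

Parcel:
  From 600 m to 4300 m (dry): cools by 9.7 × 3.7 = 35.89°C, giving -9.99°C.
Environment:
  From 600 m to 4300 m (environment): cools by 3.6 × 3.7 = 13.32°C, giving 12.58°C.
T_parcel − T_env = -9.99 − 12.58 = -22.57°C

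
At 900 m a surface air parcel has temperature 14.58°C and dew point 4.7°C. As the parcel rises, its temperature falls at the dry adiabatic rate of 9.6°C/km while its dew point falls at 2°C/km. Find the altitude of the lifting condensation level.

T and T_d converge at 9.6 − 2 = 7.6°C per km
Height above start = (14.58 − 4.7) / 7.6 = 1.3 km
LCL altitude = 900 m + 1300 m = 2200 m

2200 m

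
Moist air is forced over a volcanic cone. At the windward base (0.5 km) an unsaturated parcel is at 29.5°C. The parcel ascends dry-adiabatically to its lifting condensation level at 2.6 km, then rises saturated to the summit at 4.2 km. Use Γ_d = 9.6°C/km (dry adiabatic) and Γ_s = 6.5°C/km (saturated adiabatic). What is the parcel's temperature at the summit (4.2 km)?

From 500 m to 2600 m (dry): cools by 9.6 × 2.1 = 20.16°C, giving 9.34°C.
From 2600 m to 4200 m (saturated): cools by 6.5 × 1.6 = 10.4°C, giving -1.06°C.

-1.06°C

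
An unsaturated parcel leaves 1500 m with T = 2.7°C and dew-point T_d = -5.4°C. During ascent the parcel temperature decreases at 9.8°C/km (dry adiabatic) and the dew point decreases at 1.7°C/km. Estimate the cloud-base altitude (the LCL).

T and T_d converge at 9.8 − 1.7 = 8.1°C per km
Height above start = (2.7 − (-5.4)) / 8.1 = 1 km
LCL altitude = 1500 m + 1000 m = 2500 m

2500 m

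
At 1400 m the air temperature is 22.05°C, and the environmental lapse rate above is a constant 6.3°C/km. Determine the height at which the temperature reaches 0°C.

4900 m

Height above start = (22.05 − 0) / 6.3 = 3.5 km
Altitude = 1400 m + 3500 m = 4900 m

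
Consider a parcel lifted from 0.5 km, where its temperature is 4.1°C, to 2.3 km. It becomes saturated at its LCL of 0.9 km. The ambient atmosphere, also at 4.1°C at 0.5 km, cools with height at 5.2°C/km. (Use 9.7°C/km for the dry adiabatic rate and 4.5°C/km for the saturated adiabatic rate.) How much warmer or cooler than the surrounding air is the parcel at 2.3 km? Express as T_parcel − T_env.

Parcel:
  Dry to 900 m: -9.7 × 0.4 km = -3.88°C, so T = 0.22°C.
  Saturated to 2300 m: -4.5 × 1.4 km = -6.3°C, so T = -6.08°C.
Environment:
  Environment to 2300 m: -5.2 × 1.8 km = -9.36°C, so T = -5.26°C.
T_parcel − T_env = -6.08 − (-5.26) = -0.82°C

-0.82°C (parcel cooler than environment)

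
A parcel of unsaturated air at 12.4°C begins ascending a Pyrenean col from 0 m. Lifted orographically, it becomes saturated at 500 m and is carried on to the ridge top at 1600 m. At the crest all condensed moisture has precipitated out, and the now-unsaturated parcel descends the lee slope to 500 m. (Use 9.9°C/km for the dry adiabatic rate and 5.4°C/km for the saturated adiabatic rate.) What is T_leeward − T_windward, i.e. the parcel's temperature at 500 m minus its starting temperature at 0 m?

Dry to 500 m: -9.9 × 0.5 km = -4.95°C, so T = 7.45°C.
Saturated to 1600 m: -5.4 × 1.1 km = -5.94°C, so T = 1.51°C.
Dry descent to 500 m: +9.9 × 1.1 km = +10.89°C, so T = 12.4°C.
Net change vs windward start: 12.4 − 12.4 = 0°C

0°C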